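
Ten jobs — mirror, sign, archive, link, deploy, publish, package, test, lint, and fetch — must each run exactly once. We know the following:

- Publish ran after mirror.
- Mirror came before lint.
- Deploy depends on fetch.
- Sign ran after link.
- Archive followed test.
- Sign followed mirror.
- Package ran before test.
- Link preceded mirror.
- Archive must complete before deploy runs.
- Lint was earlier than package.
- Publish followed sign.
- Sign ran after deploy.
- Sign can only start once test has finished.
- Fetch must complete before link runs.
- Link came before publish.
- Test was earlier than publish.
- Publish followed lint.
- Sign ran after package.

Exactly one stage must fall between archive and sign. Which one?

Tracing the constraints gives archive → deploy → sign, so deploy sits after archive and before sign.
No other stage is forced both after archive and before sign.

deploy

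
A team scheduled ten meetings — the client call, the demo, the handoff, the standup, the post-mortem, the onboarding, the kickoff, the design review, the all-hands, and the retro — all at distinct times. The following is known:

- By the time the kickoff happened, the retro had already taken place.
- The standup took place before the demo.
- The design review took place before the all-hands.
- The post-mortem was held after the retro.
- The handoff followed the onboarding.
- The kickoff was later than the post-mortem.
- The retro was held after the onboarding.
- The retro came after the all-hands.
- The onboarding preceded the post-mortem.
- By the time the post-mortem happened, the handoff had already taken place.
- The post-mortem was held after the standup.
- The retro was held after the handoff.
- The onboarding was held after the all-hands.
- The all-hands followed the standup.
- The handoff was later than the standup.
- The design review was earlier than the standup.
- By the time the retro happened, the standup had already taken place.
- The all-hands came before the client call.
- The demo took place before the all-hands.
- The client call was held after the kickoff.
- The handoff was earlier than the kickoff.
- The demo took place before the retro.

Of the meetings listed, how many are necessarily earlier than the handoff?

5

Directly stated before the handoff: the onboarding and the standup.
The all-hands reaches the handoff via the all-hands → the onboarding → the handoff.
The demo reaches the handoff via the demo → the all-hands → the onboarding → the handoff.
The design review reaches the handoff via the design review → the standup → the handoff.
No chain forces the retro (or any of the others) ahead of the handoff.
That's the all-hands, the demo, the design review, the onboarding, and the standup — 5 in all.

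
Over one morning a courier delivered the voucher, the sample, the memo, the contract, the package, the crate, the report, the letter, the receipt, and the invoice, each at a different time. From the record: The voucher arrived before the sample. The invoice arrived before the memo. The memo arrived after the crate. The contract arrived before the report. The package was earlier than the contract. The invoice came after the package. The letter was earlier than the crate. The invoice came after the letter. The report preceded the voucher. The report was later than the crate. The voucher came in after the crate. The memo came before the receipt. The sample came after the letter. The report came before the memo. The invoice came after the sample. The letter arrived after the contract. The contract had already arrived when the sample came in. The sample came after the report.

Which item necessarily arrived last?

Every other item has a chain of constraints placing it before the receipt, so the receipt is last.

the receipt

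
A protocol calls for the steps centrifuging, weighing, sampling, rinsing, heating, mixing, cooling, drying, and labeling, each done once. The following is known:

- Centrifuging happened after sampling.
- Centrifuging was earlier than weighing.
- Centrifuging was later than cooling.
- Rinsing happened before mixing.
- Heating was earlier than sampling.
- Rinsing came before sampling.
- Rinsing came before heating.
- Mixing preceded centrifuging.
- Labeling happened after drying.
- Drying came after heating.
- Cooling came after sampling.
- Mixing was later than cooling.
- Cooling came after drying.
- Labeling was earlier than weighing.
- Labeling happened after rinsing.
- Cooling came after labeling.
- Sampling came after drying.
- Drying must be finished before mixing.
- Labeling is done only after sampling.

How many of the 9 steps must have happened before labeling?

Directly stated before labeling: drying, rinsing, and sampling.
Heating reaches labeling via heating → drying → labeling.
That's drying, heating, rinsing, and sampling — 4 in all.

4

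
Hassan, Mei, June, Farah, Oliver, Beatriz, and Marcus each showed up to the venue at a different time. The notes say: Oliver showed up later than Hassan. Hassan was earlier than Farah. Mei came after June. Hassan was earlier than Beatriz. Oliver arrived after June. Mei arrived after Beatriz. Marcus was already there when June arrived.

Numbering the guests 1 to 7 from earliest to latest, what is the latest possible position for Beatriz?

Beatriz must come before Mei — 1 guest forced after them.
Everything else can be placed before Beatriz in some valid order, so Beatriz can sit as late as position 7 − 1 = 6.

6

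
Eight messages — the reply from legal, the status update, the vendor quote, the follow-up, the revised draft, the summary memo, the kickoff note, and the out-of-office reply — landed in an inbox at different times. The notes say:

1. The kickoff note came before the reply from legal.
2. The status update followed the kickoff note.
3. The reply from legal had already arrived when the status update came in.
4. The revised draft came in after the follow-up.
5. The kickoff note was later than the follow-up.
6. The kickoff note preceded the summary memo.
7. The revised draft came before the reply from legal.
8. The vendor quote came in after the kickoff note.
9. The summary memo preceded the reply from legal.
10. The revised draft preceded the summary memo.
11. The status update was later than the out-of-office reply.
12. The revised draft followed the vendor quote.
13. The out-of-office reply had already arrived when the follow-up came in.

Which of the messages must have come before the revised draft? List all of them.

the follow-up, the kickoff note, the out-of-office reply, the vendor quote

Directly stated before the revised draft: the follow-up and the vendor quote.
The kickoff note reaches the revised draft via the kickoff note → the vendor quote → the revised draft.
The out-of-office reply reaches the revised draft via the out-of-office reply → the follow-up → the revised draft.
No chain forces the reply from legal (or any of the others) ahead of the revised draft.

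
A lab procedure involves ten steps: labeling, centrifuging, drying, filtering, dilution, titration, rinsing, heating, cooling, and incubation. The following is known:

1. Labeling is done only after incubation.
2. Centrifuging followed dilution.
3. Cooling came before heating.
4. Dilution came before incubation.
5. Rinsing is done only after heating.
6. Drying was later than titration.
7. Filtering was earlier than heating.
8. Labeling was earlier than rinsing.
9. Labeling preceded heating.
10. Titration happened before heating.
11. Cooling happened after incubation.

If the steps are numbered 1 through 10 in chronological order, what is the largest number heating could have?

9

Heating must come before rinsing — 1 step forced after it.
Everything else can be placed before heating in some valid order, so heating can sit as late as position 10 − 1 = 9.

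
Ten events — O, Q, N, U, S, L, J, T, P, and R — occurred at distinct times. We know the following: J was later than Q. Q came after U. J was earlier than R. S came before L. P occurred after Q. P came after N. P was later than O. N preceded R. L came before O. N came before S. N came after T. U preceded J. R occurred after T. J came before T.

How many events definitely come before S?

Directly stated before S: N.
J reaches S via J → T → N → S.
Q reaches S via Q → J → T → N → S.
T reaches S via T → N → S.
Likewise U reaches S by chaining the stated constraints.
That's J, N, Q, T, and U — 5 in all.

5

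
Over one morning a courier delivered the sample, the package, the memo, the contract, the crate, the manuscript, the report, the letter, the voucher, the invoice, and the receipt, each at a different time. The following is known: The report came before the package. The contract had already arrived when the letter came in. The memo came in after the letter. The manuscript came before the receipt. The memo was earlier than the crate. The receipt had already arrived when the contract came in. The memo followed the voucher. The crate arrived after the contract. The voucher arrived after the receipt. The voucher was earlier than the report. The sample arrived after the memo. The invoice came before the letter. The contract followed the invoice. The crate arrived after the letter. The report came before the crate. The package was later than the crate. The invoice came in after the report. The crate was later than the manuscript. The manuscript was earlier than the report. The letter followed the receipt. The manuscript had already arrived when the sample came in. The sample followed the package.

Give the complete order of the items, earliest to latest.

the manuscript, the receipt, the voucher, the report, the invoice, the contract, the letter, the memo, the crate, the package, the sample

The constraints fix every adjacent pair, so only one ordering works:
the manuscript → the receipt → the voucher → the report → the invoice → the contract → the letter → the memo → the crate → the package → the sample.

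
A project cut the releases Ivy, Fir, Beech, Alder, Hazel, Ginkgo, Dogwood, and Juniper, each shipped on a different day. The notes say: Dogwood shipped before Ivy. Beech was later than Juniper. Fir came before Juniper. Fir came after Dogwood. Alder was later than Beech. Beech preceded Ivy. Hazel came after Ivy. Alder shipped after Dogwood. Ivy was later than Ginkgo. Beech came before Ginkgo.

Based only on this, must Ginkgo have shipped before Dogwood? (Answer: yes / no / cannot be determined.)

Tracing the constraints gives Dogwood → Fir → Juniper → Beech → Ginkgo, so Dogwood must come before Ginkgo.
That means Ginkgo cannot be before Dogwood.

no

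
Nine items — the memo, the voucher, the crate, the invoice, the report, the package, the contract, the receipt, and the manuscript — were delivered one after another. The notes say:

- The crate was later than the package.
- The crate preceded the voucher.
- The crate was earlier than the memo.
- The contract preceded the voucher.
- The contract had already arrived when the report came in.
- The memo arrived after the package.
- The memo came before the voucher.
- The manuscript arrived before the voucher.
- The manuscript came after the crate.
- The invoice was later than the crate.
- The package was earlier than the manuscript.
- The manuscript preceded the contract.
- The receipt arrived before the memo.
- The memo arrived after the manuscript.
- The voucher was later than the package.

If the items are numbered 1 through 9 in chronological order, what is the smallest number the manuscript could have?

3

The crate and the package must both come before the manuscript — 2 forced predecessors.
Nothing else is forced ahead of the manuscript, so its earliest slot is position 2 + 1 = 3.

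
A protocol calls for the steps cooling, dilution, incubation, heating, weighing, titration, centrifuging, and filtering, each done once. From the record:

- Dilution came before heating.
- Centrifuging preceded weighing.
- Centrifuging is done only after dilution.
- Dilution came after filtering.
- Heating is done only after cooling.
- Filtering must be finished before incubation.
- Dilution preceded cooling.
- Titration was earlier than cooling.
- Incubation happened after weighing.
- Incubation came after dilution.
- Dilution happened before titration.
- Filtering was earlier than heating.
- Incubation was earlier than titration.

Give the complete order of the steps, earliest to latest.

The constraints fix every adjacent pair, so only one ordering works:
filtering → dilution → centrifuging → weighing → incubation → titration → cooling → heating.

filtering, dilution, centrifuging, weighing, incubation, titration, cooling, heating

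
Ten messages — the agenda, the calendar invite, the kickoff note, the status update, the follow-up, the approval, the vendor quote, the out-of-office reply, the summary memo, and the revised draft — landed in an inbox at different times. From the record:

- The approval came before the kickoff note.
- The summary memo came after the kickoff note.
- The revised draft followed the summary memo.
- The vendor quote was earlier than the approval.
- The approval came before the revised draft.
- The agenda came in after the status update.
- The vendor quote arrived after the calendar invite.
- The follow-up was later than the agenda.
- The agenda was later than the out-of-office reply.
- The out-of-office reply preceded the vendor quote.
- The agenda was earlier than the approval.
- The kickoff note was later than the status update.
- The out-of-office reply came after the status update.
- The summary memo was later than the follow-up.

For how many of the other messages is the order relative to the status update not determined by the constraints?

Forced after the status update: the agenda, the approval, the follow-up, the kickoff note, the out-of-office reply, the revised draft, the summary memo, and the vendor quote.
That leaves the calendar invite with no forced order relative to the status update — 1.

1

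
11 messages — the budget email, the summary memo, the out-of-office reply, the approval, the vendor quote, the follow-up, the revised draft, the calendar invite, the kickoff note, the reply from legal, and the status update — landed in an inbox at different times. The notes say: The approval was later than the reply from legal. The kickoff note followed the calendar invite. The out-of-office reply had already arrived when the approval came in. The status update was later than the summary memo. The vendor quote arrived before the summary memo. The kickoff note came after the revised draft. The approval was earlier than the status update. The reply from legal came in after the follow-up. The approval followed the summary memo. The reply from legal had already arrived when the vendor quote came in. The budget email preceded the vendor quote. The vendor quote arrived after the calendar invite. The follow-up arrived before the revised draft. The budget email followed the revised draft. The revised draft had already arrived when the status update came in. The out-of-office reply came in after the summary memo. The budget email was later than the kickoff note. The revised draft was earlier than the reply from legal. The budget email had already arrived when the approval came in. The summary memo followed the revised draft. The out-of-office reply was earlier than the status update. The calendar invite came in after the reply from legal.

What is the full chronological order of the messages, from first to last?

the follow-up, the revised draft, the reply from legal, the calendar invite, the kickoff note, the budget email, the vendor quote, the summary memo, the out-of-office reply, the approval, the status update

The constraints fix every adjacent pair, so only one ordering works:
the follow-up → the revised draft → the reply from legal → the calendar invite → the kickoff note → the budget email → the vendor quote → the summary memo → the out-of-office reply → the approval → the status update.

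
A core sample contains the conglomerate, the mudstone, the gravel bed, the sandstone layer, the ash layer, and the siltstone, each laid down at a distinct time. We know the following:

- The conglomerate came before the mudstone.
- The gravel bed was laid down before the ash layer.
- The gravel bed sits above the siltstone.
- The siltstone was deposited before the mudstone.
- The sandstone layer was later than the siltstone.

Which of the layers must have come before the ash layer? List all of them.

the gravel bed, the siltstone

Directly stated before the ash layer: the gravel bed.
The siltstone reaches the ash layer via the siltstone → the gravel bed → the ash layer.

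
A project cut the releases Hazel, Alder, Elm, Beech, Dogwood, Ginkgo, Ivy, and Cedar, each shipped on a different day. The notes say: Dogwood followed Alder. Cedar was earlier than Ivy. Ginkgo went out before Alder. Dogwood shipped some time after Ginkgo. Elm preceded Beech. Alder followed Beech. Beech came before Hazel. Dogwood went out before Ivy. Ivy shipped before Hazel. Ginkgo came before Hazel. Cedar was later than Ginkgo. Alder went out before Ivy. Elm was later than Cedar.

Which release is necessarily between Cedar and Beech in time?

Tracing the constraints gives Cedar → Elm → Beech, so Elm sits after Cedar and before Beech.
No other release is forced both after Cedar and before Beech.

Elm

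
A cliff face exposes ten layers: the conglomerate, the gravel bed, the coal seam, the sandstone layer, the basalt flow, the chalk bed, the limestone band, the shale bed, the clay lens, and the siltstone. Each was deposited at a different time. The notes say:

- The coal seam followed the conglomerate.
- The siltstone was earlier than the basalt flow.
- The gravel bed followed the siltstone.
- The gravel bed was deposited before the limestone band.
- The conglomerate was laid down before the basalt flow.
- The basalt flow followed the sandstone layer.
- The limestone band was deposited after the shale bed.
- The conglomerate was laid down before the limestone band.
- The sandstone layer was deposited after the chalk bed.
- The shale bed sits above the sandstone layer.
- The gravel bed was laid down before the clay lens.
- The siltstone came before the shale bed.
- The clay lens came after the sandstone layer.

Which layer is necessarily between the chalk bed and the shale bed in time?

the sandstone layer

Tracing the constraints gives the chalk bed → the sandstone layer → the shale bed, so the sandstone layer sits after the chalk bed and before the shale bed.
No other layer is forced both after the chalk bed and before the shale bed.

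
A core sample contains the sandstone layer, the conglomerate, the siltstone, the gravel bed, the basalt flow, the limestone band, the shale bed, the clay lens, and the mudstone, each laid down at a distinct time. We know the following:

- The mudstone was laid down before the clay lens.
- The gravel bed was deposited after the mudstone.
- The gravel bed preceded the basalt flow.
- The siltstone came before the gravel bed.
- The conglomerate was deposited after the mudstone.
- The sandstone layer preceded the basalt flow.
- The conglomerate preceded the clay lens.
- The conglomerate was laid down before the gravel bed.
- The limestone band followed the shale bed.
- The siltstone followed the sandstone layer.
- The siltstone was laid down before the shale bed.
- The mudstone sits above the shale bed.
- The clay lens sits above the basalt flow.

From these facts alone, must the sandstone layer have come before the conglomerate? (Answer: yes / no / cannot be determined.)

Chain the constraints: the sandstone layer → the siltstone → the shale bed → the mudstone → the conglomerate. Each link is directly stated, so the sandstone layer comes before the conglomerate.

yes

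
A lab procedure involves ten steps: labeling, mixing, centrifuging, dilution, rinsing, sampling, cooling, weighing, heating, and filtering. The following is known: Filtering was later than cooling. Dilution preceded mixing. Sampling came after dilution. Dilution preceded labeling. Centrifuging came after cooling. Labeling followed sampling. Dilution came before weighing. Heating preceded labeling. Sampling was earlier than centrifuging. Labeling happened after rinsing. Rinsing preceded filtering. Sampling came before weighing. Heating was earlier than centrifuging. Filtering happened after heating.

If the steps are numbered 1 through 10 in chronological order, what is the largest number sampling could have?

7

Sampling must come before centrifuging, labeling, and weighing — 3 steps forced after it.
Everything else can be placed before sampling in some valid order, so sampling can sit as late as position 10 − 3 = 7.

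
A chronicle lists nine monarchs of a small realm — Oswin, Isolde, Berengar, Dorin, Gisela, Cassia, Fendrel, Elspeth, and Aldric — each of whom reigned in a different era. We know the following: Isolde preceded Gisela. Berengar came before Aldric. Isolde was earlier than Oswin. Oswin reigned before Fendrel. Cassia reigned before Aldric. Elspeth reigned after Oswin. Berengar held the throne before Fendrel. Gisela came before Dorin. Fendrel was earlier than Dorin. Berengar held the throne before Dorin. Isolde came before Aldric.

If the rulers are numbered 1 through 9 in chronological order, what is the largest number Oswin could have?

6

Oswin must come before Dorin, Elspeth, and Fendrel — 3 rulers forced after them.
Everything else can be placed before Oswin in some valid order, so Oswin can sit as late as position 9 − 3 = 6.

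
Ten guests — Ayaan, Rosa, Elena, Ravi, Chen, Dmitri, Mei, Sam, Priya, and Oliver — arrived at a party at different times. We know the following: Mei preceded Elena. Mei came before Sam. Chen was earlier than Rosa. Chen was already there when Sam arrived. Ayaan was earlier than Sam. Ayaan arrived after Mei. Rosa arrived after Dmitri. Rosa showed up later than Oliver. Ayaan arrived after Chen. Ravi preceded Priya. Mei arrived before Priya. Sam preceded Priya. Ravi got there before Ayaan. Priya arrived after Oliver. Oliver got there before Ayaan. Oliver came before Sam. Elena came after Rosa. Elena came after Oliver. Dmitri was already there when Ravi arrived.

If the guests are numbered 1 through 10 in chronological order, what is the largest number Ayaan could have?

8

Ayaan must come before Priya and Sam — 2 guests forced after them.
Everything else can be placed before Ayaan in some valid order, so Ayaan can sit as late as position 10 − 2 = 8.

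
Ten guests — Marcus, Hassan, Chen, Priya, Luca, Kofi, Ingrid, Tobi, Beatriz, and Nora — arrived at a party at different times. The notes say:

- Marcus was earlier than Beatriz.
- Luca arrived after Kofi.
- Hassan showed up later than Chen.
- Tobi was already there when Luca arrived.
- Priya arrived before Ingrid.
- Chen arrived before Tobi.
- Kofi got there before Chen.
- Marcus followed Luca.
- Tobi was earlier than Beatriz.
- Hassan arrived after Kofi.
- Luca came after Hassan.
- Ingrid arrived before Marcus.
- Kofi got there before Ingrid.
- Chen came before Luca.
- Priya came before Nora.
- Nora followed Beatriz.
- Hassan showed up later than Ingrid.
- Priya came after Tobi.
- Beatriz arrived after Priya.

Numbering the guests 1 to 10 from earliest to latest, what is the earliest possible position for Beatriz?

Chen, Hassan, Ingrid, Kofi, Luca, Marcus, Priya, and Tobi must all come before Beatriz — 8 forced predecessors.
Nothing else is forced ahead of Beatriz, so their earliest slot is position 8 + 1 = 9.

9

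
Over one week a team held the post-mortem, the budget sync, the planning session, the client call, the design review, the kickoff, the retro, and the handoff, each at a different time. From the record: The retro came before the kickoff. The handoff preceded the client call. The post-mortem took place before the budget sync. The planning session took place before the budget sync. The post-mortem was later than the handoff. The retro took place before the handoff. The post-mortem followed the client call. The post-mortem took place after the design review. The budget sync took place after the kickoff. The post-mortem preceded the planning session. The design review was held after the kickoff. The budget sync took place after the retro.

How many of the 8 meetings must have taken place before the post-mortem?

5

Directly stated before the post-mortem: the client call, the design review, and the handoff.
The kickoff reaches the post-mortem via the kickoff → the design review → the post-mortem.
The retro reaches the post-mortem via the retro → the handoff → the post-mortem.
No chain forces the planning session (or any of the others) ahead of the post-mortem.
That's the client call, the design review, the handoff, the kickoff, and the retro — 5 in all.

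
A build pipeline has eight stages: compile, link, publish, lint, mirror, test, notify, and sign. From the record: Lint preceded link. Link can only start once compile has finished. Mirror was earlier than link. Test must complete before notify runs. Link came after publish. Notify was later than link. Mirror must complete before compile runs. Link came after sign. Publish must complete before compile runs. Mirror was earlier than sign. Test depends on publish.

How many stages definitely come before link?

Directly stated before link: compile, lint, mirror, publish, and sign.
That's compile, lint, mirror, publish, and sign — 5 in all.

5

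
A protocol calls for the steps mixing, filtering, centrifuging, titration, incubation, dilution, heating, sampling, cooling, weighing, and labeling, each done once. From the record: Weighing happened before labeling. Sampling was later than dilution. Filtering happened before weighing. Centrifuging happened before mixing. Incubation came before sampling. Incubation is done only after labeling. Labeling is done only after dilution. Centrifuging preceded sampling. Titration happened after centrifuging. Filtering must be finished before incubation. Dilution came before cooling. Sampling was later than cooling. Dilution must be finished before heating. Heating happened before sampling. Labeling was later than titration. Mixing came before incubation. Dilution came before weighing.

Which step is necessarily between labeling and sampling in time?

Tracing the constraints gives labeling → incubation → sampling, so incubation sits after labeling and before sampling.
No other step is forced both after labeling and before sampling.

incubation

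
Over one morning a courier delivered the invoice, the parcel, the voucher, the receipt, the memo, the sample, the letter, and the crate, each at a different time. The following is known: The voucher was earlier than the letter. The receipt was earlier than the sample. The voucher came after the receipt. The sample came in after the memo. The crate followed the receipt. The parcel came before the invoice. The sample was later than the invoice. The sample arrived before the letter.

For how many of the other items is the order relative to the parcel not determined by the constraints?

Forced after the parcel: the invoice, the letter, and the sample.
That leaves the crate, the memo, the receipt, and the voucher with no forced order relative to the parcel — 4.

4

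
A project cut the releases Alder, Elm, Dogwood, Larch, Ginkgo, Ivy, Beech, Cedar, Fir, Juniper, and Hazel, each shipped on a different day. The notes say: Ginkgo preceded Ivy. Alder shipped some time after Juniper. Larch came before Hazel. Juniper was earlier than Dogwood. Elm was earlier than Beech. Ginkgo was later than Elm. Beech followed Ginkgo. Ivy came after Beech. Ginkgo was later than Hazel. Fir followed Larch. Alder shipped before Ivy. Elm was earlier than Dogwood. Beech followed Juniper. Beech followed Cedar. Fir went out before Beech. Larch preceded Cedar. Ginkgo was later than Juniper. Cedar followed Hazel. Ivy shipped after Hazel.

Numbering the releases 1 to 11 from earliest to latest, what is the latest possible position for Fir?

9

Fir must come before Beech and Ivy — 2 releases forced after it.
Everything else can be placed before Fir in some valid order, so Fir can sit as late as position 11 − 2 = 9.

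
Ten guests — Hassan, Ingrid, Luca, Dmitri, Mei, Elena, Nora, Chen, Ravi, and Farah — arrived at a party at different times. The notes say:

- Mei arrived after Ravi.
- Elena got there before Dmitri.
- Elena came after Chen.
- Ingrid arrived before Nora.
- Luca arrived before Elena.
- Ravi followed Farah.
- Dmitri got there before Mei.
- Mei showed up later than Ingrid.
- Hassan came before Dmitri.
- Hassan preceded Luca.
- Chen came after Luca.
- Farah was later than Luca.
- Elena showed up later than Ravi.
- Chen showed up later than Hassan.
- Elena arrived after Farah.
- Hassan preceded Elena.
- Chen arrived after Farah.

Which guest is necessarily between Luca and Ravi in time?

Farah

Tracing the constraints gives Luca → Farah → Ravi, so Farah sits after Luca and before Ravi.
No other guest is forced both after Luca and before Ravi.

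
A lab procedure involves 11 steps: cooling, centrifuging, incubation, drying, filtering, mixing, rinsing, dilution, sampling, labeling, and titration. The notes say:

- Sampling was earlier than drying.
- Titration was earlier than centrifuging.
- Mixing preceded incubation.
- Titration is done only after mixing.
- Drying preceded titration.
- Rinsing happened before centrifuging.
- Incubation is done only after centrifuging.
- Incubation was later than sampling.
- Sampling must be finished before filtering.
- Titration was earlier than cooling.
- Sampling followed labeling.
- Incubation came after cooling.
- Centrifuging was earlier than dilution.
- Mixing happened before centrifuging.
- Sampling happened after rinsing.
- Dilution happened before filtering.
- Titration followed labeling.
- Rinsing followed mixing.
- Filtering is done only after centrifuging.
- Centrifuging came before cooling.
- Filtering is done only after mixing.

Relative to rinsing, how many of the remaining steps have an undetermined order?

Forced before rinsing: mixing; forced after rinsing: centrifuging, cooling, dilution, drying, filtering, incubation, sampling, and titration.
That leaves labeling with no forced order relative to rinsing — 1.

1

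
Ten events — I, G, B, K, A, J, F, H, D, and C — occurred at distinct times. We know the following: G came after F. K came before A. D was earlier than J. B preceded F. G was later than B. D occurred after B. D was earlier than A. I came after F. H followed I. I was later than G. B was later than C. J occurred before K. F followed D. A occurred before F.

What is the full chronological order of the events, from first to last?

The constraints fix every adjacent pair, so only one ordering works:
C → B → D → J → K → A → F → G → I → H.

C, B, D, J, K, A, F, G, I, H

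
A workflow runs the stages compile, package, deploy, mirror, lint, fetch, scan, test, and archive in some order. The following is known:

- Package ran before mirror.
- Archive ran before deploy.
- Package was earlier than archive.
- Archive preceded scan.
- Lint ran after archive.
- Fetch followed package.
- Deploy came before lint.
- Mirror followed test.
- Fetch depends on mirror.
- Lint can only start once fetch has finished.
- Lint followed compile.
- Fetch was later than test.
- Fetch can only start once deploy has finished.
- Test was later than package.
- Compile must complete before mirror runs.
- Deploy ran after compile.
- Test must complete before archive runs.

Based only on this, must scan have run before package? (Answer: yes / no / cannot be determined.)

Tracing the constraints gives package → archive → scan, so package must come before scan.
That means scan cannot be before package.

no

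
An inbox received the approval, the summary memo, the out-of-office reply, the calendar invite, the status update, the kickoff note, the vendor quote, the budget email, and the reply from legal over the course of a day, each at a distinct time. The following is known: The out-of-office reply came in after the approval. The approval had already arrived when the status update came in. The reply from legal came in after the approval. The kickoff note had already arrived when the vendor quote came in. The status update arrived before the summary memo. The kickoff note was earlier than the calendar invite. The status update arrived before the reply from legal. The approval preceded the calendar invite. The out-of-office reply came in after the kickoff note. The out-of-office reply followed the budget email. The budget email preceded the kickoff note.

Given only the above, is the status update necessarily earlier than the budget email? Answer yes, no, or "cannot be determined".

cannot be determined

No chain of stated constraints runs from the status update to the budget email, and none runs from the budget email to the status update either.
So the relative order of the status update and the budget email is not fixed by the given facts.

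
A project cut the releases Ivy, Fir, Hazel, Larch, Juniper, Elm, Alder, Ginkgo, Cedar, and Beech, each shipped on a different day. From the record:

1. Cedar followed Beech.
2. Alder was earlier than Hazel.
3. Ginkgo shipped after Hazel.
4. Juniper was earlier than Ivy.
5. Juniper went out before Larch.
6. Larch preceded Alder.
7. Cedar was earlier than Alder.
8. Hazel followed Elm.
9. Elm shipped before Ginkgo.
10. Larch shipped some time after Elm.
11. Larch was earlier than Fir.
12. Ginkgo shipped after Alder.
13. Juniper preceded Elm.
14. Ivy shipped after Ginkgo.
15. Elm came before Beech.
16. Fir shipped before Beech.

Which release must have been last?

Ivy

Every other release has a chain of constraints placing it before Ivy, so Ivy is last.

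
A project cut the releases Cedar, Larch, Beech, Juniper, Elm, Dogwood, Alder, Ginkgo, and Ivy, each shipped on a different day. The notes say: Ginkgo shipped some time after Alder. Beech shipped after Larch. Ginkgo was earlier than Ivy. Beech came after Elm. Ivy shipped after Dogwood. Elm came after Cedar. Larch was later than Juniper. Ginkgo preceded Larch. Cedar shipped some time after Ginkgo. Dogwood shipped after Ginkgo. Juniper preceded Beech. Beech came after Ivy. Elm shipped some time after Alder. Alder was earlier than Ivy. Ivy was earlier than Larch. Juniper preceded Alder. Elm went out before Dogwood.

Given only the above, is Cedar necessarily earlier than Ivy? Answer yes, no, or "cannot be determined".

Chain the constraints: Cedar → Elm → Dogwood → Ivy. Each link is directly stated, so Cedar comes before Ivy.

yes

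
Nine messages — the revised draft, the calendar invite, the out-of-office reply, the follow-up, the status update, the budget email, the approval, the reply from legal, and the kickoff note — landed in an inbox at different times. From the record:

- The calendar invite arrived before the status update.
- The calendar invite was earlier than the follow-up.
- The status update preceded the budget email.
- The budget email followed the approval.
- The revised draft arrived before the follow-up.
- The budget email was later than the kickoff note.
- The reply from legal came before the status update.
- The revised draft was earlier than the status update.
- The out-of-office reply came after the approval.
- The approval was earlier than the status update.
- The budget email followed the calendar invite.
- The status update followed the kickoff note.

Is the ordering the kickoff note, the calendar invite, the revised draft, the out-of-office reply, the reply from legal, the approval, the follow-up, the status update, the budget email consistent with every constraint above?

no

The constraints require the approval before the out-of-office reply, but in the proposed sequence the out-of-office reply appears ahead of the approval. That one violation is enough.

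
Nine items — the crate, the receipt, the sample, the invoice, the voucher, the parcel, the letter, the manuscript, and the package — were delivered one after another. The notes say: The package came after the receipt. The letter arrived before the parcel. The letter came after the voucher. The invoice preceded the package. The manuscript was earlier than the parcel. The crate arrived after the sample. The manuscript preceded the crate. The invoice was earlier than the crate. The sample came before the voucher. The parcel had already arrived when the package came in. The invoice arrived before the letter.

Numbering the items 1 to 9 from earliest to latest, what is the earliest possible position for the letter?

The invoice, the sample, and the voucher must all come before the letter — 3 forced predecessors.
Nothing else is forced ahead of the letter, so its earliest slot is position 3 + 1 = 4.

4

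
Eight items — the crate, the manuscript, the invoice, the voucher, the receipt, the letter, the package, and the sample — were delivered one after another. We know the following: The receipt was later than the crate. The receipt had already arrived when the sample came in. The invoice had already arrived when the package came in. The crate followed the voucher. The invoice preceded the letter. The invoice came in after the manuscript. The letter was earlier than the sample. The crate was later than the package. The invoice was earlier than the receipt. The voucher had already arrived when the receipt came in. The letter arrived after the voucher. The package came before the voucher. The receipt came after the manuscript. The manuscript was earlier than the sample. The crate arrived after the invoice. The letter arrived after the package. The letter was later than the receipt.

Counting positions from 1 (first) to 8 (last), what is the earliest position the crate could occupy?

5

The invoice, the manuscript, the package, and the voucher must all come before the crate — 4 forced predecessors.
Nothing else is forced ahead of the crate, so its earliest slot is position 4 + 1 = 5.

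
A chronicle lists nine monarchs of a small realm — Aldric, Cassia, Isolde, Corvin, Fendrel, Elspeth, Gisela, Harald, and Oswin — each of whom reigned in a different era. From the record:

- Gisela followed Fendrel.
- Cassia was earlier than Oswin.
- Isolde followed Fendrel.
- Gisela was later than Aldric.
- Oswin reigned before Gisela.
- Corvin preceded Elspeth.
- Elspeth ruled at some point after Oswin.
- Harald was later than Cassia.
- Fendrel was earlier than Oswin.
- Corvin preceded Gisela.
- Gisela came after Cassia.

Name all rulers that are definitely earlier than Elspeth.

Cassia, Corvin, Fendrel, Oswin

Directly stated before Elspeth: Corvin and Oswin.
Cassia reaches Elspeth via Cassia → Oswin → Elspeth.
Fendrel reaches Elspeth via Fendrel → Oswin → Elspeth.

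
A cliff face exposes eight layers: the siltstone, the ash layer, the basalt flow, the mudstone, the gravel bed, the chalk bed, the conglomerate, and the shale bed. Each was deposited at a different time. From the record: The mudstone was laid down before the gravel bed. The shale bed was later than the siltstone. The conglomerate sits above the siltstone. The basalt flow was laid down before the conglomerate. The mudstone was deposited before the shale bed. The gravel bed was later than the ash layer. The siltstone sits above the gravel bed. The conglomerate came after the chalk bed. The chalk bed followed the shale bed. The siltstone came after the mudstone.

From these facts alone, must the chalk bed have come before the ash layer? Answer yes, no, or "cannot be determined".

no

Tracing the constraints gives the ash layer → the gravel bed → the siltstone → the shale bed → the chalk bed, so the ash layer must come before the chalk bed.
That means the chalk bed cannot be before the ash layer.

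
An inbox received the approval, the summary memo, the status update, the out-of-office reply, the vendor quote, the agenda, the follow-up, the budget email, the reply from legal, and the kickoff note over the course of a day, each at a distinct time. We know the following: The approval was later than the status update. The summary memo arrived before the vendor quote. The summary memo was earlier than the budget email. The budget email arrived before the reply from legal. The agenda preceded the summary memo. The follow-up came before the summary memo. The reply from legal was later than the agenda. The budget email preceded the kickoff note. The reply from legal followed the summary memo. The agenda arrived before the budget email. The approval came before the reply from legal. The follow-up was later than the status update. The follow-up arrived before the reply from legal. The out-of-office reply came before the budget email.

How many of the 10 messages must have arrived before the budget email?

5

Directly stated before the budget email: the agenda, the out-of-office reply, and the summary memo.
The follow-up reaches the budget email via the follow-up → the summary memo → the budget email.
The status update reaches the budget email via the status update → the follow-up → the summary memo → the budget email.
No chain forces the reply from legal (or any of the others) ahead of the budget email.
That's the agenda, the follow-up, the out-of-office reply, the status update, and the summary memo — 5 in all.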